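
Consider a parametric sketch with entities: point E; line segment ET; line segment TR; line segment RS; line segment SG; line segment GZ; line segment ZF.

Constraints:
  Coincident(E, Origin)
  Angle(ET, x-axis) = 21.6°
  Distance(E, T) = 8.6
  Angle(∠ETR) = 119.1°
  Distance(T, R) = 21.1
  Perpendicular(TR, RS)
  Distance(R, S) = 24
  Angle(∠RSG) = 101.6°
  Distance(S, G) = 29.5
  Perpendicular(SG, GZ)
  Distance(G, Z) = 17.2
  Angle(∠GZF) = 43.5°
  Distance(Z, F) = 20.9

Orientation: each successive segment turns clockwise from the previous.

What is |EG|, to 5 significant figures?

22.707

E is at the origin; ET runs at 21.6° with length 8.6, so T = (7.9961, 3.1659). ∠ETR = 119.1° gives TR at -39.300° from the x-axis; with |TR| = 21.1, R = (24.324, -10.198). TR ⟂ RS, so RS runs at -129.30°; with |RS| = 24.0, S = (9.1230, -28.771). ∠RSG = 101.6° gives SG at 152.30° from the x-axis; with |SG| = 29.5, G = (-16.996, -15.058). Then |EG| = |G − E| = 22.707.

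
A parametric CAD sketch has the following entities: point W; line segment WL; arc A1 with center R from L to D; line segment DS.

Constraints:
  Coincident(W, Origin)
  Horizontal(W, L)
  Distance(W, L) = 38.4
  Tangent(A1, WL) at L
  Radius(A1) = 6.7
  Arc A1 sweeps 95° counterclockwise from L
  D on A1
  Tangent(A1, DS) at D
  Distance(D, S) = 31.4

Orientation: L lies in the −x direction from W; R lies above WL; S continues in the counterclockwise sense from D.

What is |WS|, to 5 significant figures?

51.719

W is at the origin; W and L share the same y with |WL| = 38.4 and L on the −x side, so L = (-38.400, 0.0000). Tangency of A1 to WL means the radius RL is perpendicular to WL, so R = L + (0, 6.7) = (-38.400, 6.7000). On A1, L sits at bearing -90° from R; a 95° counterclockwise sweep puts D at bearing 5°, so D = R + 6.7·(cos 5°, sin 5°) = (-31.725, 7.2839). Since A1 is tangent to DS there, RD ⟂ DS, so DS runs along (−sin 5°, cos 5°); with |DS| = 31.4, S = (-34.462, 38.564). Then |WS| = |S − W| = 51.719.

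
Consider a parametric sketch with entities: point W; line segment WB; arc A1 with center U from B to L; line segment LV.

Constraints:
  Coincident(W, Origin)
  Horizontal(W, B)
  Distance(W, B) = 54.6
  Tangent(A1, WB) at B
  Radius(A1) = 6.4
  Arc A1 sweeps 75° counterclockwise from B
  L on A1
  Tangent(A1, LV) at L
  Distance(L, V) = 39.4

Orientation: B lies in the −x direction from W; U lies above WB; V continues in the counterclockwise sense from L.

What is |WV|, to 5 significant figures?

57.382

W is at the origin; WB is horizontal with |WB| = 54.6 and B on the −x side, so B = (-54.600, 0.0000). Since A1 is tangent to WB there, UB ⟂ WB, so U = B + (0, 6.4) = (-54.600, 6.4000). On A1, B sits at bearing -90° from U; a 75° counterclockwise sweep puts L at bearing -15°, so L = U + 6.4·(cos -15°, sin -15°) = (-48.418, 4.7436). Since A1 is tangent to LV there, UL ⟂ LV, so LV runs along (−sin -15°, cos -15°); with |LV| = 39.4, V = (-38.221, 42.801). Then |WV| = |V − W| = 57.382.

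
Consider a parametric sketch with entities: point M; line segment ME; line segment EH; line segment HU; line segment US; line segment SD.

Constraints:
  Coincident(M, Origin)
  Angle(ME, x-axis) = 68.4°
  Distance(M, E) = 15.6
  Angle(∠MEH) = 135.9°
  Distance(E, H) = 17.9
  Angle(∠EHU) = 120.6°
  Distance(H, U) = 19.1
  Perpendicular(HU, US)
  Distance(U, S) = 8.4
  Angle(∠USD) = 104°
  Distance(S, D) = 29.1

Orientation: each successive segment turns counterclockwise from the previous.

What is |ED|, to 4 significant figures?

0.04038

The perpendicularity gives US at right angles to HU, so US runs at -98.10°; with |US| = 8.4, S = (-21.20, 25.42). ∠USD = 104.0° gives SD at -22.10° from the x-axis; with |SD| = 29.1, D = (5.762, 14.47). Then |ED| = |D − E| = 0.04038.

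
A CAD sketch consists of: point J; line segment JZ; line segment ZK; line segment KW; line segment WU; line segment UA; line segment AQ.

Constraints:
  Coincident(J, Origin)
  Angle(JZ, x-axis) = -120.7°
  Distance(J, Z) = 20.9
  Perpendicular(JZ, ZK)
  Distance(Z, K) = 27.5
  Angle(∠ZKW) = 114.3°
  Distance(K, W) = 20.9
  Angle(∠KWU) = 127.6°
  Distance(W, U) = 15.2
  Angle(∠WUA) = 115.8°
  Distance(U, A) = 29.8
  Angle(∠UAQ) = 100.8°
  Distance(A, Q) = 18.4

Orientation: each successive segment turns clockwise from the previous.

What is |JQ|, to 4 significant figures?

8.606

J is at the origin; JZ runs at -120.7° with length 20.9, so Z = (-10.67, -17.97). The perpendicularity gives ZK at right angles to JZ, so ZK runs at 149.3°; with |ZK| = 27.5, K = (-34.32, -3.931). ∠ZKW = 114.3° gives KW at 83.60° from the x-axis; with |KW| = 20.9, W = (-31.99, 16.84). ∠KWU = 127.6° gives WU at 31.20° from the x-axis; with |WU| = 15.2, U = (-18.99, 24.71). ∠WUA = 115.8° gives UA at -33.00° from the x-axis; with |UA| = 29.8, A = (6.007, 8.483). ∠UAQ = 100.8° gives AQ at -112.2° from the x-axis; with |AQ| = 18.4, Q = (-0.9449, -8.553). Then |JQ| = |Q − J| = 8.606.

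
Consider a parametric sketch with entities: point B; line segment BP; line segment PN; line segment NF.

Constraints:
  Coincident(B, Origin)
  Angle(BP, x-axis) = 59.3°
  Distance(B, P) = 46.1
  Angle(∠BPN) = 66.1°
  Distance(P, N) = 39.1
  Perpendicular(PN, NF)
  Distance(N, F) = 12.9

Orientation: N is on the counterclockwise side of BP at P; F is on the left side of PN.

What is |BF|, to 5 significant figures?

35.672

B is at the origin; BP runs at 59.3° with length 46.1, so P = 46.1·(cos 59.3°, sin 59.3°) = (23.536, 39.639). ∠BPN = 66.1°, so PN runs at 59.3° + (180° − 66.1°) = 173.20° from the x-axis; with |PN| = 39.1, N = P + 39.1·(cos 173.20°, sin 173.20°) = (-15.289, 44.269). The perpendicularity gives NF at right angles to PN; with |NF| = 12.9 on the left of PN, F = N + 12.9·(-0.11840, -0.99297) = (-16.816, 31.460). Then |BF| = |F − B| = 35.672.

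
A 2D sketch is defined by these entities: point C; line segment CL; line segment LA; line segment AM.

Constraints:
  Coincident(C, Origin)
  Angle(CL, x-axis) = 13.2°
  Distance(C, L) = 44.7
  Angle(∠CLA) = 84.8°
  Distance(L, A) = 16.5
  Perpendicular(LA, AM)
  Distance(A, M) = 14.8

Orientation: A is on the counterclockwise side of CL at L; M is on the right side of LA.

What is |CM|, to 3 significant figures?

60.6

C is at the origin; CL runs at 13.2° with length 44.7, so L = 44.7·(cos 13.2°, sin 13.2°) = (43.5, 10.2). ∠CLA = 84.8°, so LA runs at 13.2° + (180° − 84.8°) = 108° from the x-axis; with |LA| = 16.5, A = L + 16.5·(cos 108°, sin 108°) = (38.3, 25.9). LA ⟂ AM; with |AM| = 14.8 on the right of LA, M = A + 14.8·(0.949, 0.316) = (52.4, 30.5). Then |CM| = |M − C| = 60.6.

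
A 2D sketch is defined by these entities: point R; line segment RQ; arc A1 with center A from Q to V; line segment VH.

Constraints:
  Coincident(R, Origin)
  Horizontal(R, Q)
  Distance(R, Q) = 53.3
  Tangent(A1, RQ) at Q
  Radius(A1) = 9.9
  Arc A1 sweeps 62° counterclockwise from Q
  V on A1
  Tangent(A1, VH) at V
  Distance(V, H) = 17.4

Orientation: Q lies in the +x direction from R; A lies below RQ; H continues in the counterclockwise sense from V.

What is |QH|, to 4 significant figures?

26.66

R is at the origin; R and Q share the same y with |RQ| = 53.3 and Q on the +x side, so Q = (53.30, 0.000). Since A1 is tangent to RQ there, AQ ⟂ RQ, so A = Q + (0, -9.9) = (53.30, -9.900). On A1, Q sits at bearing 90° from A; a 62° counterclockwise sweep puts V at bearing 152°, so V = A + 9.9·(cos 152°, sin 152°) = (44.56, -5.252). The tangent condition forces AV to be normal to VH, so VH runs along (−sin 152°, cos 152°); with |VH| = 17.4, H = (36.39, -20.62). Then |QH| = |H − Q| = 26.66.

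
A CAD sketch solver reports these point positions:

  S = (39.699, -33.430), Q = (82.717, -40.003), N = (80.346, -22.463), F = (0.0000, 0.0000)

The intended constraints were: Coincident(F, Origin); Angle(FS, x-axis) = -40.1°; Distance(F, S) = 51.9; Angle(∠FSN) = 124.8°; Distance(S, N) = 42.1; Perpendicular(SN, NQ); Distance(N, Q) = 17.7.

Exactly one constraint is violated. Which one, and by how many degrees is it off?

Perpendicular(SN, NQ) — off by 7.40°.

F = (0.00, 0.00) ✓; FS at -40.10° ✓; |FS| = 51.90 ✓; ∠FSN = 124.8° ✓; |SN| = 42.10 ✓; ∠(SN, NQ) = 97.40° ✗; |NQ| = 17.70 ✓.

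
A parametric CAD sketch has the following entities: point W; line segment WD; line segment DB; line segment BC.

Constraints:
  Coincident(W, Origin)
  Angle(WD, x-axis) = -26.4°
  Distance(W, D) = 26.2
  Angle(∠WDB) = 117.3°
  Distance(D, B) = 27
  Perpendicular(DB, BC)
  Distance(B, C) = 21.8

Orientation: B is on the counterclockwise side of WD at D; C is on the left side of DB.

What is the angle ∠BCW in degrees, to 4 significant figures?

92.17°

∠WDB = 117.3°, so DB runs at -26.4° + (180° − 117.3°) = 36.30° from the x-axis; with |DB| = 27.0, B = D + 27.0·(cos 36.30°, sin 36.30°) = (45.23, 4.335). DB ⟂ BC; with |BC| = 21.8 on the left of DB, C = B + 21.8·(-0.5920, 0.8059) = (32.32, 21.90). Then cos ∠BCW = CB·CW / (|CB||CW|), giving 92.17°.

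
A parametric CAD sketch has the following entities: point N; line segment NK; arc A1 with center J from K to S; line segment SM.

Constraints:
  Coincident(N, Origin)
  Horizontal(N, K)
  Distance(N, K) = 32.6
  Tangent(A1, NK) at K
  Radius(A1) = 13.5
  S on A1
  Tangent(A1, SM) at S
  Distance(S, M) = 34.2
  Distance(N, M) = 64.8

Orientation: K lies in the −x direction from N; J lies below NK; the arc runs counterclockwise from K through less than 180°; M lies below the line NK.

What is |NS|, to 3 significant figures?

48.4

Checks: |JS| = 13.50 ✓; ∠(JS, SM) = 90.00° ✓; |SM| = 34.20 ✓; |NM| = 64.80 ✓.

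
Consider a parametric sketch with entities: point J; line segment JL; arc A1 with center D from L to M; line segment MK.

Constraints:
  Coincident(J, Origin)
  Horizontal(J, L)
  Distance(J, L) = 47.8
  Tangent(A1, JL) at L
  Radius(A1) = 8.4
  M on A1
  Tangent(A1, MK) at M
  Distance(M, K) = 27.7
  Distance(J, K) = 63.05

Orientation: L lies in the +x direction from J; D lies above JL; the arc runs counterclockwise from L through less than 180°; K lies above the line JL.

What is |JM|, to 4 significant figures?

56.93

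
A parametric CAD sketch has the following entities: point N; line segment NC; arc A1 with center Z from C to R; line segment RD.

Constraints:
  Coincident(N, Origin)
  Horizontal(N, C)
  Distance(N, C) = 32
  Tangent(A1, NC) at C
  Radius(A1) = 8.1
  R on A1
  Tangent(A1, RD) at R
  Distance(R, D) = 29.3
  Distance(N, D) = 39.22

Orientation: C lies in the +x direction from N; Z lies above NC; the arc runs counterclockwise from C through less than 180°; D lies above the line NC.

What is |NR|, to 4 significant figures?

40.28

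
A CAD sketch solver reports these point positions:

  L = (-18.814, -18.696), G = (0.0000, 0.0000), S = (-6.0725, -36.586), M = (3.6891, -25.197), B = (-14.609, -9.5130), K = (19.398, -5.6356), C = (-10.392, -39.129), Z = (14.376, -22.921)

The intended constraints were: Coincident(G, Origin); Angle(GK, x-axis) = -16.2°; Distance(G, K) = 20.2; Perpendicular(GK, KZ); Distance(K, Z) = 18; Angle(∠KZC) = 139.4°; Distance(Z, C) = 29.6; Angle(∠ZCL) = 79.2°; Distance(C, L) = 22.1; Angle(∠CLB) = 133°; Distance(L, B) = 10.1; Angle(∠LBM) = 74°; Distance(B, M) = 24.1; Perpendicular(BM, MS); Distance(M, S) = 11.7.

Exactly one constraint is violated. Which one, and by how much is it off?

Distance(M, S) = 11.7 — off by 3.30.

G = (0.00, 0.00) ✓; GK at -16.20° ✓; |GK| = 20.20 ✓; ∠(GK, KZ) = 90.00° ✓; |KZ| = 18.00 ✓; ∠KZC = 139.4° ✓; |ZC| = 29.60 ✓; ∠ZCL = 79.20° ✓; |CL| = 22.10 ✓; ∠CLB = 133.0° ✓; |LB| = 10.10 ✓; ∠LBM = 74.00° ✓; |BM| = 24.10 ✓; ∠(BM, MS) = 90.00° ✓; |MS| = 15.00 ✗.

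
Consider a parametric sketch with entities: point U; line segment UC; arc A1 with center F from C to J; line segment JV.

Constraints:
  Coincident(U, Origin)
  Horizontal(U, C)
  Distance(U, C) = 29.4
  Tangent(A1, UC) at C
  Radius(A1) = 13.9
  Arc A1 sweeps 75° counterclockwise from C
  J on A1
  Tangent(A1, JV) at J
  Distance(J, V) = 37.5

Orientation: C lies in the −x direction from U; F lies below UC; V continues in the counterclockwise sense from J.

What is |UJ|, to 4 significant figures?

44.05

A1 meets UC tangentially, so FC is at right angles to UC, so F = C + (0, -13.9) = (-29.40, -13.90). On A1, C sits at bearing 90° from F; a 75° counterclockwise sweep puts J at bearing 165°, so J = F + 13.9·(cos 165°, sin 165°) = (-42.83, -10.30). Then |UJ| = |J − U| = 44.05.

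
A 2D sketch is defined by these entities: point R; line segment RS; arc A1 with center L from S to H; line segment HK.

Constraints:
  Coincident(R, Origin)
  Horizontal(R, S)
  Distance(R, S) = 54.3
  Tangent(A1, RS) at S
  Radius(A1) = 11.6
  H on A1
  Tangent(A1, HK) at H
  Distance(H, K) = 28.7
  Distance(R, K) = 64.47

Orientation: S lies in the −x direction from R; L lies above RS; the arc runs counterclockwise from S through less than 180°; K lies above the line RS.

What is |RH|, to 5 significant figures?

45.168

Checks: R.y = 0.00, S.y = 0.00 ✓; |LH| = 11.60 ✓; ∠(LH, HK) = 90.00° ✓; |HK| = 28.70 ✓; |RK| = 64.47 ✓.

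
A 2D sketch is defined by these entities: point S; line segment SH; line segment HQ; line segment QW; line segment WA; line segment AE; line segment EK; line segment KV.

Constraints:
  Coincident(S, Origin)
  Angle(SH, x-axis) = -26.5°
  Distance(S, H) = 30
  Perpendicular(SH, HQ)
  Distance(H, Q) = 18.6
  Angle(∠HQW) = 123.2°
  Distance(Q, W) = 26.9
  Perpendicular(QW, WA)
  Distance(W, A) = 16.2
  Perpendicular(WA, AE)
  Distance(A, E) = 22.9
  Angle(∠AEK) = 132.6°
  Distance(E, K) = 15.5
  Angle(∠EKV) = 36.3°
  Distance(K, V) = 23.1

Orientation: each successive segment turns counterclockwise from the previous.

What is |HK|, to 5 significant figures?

11.389

S is at the origin; SH runs at -26.5° with length 30.0, so H = (26.848, -13.386). The perpendicularity gives HQ at right angles to SH, so HQ runs at 63.500°; with |HQ| = 18.6, Q = (35.147, 3.2598). ∠HQW = 123.2° gives QW at 120.30° from the x-axis; with |QW| = 26.9, W = (21.576, 26.485). The perpendicularity gives WA at right angles to QW, so WA runs at -149.70°; with |WA| = 16.2, A = (7.5885, 18.312). WA ⟂ AE, so AE runs at -59.700°; with |AE| = 22.9, E = (19.142, -1.4599). ∠AEK = 132.6° gives EK at -12.300° from the x-axis; with |EK| = 15.5, K = (34.286, -4.7619). Then |HK| = |K − H| = 11.389.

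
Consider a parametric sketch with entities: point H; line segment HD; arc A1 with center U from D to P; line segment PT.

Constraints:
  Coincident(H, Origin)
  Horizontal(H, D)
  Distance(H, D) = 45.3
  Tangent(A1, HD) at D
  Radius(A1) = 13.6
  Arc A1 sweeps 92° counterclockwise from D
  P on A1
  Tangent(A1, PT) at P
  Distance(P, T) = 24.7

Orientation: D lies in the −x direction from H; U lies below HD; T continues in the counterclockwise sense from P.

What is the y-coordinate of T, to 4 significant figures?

-38.76

On A1, D sits at bearing 90° from U; a 92° counterclockwise sweep puts P at bearing 182°, so P = U + 13.6·(cos 182°, sin 182°) = (-58.89, -14.07). Tangency of A1 to PT means the radius UP is perpendicular to PT, so PT runs along (−sin 182°, cos 182°); with |PT| = 24.7, T = (-58.03, -38.76). So T.y = -38.76.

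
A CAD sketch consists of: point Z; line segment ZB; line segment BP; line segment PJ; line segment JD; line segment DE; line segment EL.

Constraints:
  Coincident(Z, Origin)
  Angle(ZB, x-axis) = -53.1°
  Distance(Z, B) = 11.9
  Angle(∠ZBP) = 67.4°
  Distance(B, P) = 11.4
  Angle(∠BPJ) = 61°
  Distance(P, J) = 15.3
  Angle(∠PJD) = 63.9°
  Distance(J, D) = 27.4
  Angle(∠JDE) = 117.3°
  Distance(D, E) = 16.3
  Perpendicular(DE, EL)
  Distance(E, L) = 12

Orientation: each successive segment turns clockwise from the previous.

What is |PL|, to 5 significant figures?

18.565

Z is at the origin; ZB runs at -53.1° with length 11.9, so B = (7.1450, -9.5162). ∠ZBP = 67.4° gives BP at -165.70° from the x-axis; with |BP| = 11.4, P = (-3.9018, -12.332). ∠BPJ = 61.0° gives PJ at 75.300° from the x-axis; with |PJ| = 15.3, J = (-0.019282, 2.4672). ∠PJD = 63.9° gives JD at -40.800° from the x-axis; with |JD| = 27.4, D = (20.722, -15.437). ∠JDE = 117.3° gives DE at -103.50° from the x-axis; with |DE| = 16.3, E = (16.917, -31.286). DE ⟂ EL, so EL runs at 166.50°; with |EL| = 12.0, L = (5.2488, -28.485). Then |PL| = |L − P| = 18.565.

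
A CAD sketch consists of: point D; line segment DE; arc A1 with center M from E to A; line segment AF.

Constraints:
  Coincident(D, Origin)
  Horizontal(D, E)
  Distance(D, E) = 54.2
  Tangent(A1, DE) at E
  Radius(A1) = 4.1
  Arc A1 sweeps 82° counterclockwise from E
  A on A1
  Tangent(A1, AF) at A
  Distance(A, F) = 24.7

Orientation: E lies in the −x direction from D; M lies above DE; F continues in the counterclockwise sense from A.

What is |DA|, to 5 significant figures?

50.264

D is at the origin; DE is horizontal with |DE| = 54.2 and E on the −x side, so E = (-54.200, 0.0000). A1 meets DE tangentially, so ME is at right angles to DE, so M = E + (0, 4.1) = (-54.200, 4.1000). On A1, E sits at bearing -90° from M; an 82° counterclockwise sweep puts A at bearing -8°, so A = M + 4.1·(cos -8°, sin -8°) = (-50.140, 3.5294). Then |DA| = |A − D| = 50.264.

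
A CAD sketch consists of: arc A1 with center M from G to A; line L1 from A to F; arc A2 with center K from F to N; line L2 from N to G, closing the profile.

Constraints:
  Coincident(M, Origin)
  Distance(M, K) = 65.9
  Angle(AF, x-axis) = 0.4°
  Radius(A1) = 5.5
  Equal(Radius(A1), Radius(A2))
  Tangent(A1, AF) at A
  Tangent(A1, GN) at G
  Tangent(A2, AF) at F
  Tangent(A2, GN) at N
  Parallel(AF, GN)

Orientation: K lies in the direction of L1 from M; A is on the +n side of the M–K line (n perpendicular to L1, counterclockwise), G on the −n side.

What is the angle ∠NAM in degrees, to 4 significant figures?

80.52°

Tangency of A1 to both parallel lines with radius 5.5 puts A and G at M ± 5.5·n: A = (-0.03840, 5.500), G = (0.03840, -5.500). Equal radii place F and N the same way about K: F = K + 5.5·n = (65.86, 5.960), N = K − 5.5·n = (65.94, -5.040). Then cos ∠NAM = AN·AM / (|AN||AM|), giving 80.52°.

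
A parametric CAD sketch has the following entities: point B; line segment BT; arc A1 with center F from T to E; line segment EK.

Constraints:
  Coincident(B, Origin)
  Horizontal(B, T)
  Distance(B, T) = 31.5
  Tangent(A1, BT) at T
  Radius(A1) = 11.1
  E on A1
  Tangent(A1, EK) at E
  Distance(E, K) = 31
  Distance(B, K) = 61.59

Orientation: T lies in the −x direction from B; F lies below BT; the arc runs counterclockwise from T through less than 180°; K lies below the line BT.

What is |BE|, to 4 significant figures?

43.60

Checks: |FE| = 11.10 ✓; ∠(FE, EK) = 90.00° ✓; |EK| = 31.00 ✓; |BK| = 61.59 ✓.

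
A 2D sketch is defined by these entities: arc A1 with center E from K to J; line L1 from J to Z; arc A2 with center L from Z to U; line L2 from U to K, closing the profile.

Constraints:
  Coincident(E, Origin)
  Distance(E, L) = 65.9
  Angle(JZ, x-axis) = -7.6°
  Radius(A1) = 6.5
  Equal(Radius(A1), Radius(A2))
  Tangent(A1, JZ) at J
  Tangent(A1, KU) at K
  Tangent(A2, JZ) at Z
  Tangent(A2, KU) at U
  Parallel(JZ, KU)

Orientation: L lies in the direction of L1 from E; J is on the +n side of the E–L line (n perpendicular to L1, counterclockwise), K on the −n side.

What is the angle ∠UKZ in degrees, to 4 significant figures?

11.16°

Tangency of A1 to both parallel lines with radius 6.5 puts J and K at E ± 6.5·n: J = (0.8597, 6.443), K = (-0.8597, -6.443). Equal radii place Z and U the same way about L: Z = L + 6.5·n = (66.18, -2.273), U = L − 6.5·n = (64.46, -15.16). Then cos ∠UKZ = KU·KZ / (|KU||KZ|), giving 11.16°.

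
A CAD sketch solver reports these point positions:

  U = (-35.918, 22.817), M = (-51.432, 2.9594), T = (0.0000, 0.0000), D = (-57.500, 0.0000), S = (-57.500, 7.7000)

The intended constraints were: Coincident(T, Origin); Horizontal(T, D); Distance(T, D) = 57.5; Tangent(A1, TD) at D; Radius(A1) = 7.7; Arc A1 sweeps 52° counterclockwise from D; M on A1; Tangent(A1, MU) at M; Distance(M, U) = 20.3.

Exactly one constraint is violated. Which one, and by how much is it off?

Distance(M, U) = 20.3 — off by 4.90.

T = (0.00, 0.00) ✓; T.y = 0.00, D.y = 0.00 ✓; |TD| = 57.50 ✓; ∠(SD, DT) = 90.00° ✓; |SD| = 7.700 ✓; bearing(S→M) − bearing(S→D) = 52.00° ✓; |SM| = 7.700 ✓; ∠(SM, MU) = 90.00° ✓; |MU| = 25.20 ✗.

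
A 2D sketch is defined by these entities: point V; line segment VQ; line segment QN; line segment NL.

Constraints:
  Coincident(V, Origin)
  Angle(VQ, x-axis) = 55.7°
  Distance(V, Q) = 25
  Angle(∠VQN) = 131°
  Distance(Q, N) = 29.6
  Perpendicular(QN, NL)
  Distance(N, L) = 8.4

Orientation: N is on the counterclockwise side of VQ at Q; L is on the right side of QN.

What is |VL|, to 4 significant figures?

53.48

∠VQN = 131.0°, so QN runs at 55.7° + (180° − 131.0°) = 104.7° from the x-axis; with |QN| = 29.6, N = Q + 29.6·(cos 104.7°, sin 104.7°) = (6.577, 49.28). QN is perpendicular to NL; with |NL| = 8.4 on the right of QN, L = N + 8.4·(0.9673, 0.2538) = (14.70, 51.42). Then |VL| = |L − V| = 53.48.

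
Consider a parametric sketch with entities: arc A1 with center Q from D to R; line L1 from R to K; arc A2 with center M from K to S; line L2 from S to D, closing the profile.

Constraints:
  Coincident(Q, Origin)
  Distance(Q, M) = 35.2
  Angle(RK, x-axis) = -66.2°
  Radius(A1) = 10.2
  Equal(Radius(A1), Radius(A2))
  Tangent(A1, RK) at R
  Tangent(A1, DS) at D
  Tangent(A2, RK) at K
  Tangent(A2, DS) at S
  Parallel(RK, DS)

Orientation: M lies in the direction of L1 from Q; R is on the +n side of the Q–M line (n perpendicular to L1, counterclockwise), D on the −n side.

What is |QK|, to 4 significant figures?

36.65

The slot axis is L1's direction at -66.2°, so u = (cos -66.2°, sin -66.2°) = (0.4035, -0.9150) and n = (−sin -66.2°, cos -66.2°) = (0.9150, 0.4035). Q is at the origin and M lies 35.2 along u from Q, so M = 35.2·u = (14.20, -32.21). Tangency of A1 to both parallel lines with radius 10.2 puts R and D at Q ± 10.2·n: R = (9.333, 4.116), D = (-9.333, -4.116). Equal radii place K and S the same way about M: K = M + 10.2·n = (23.54, -28.09), S = M − 10.2·n = (4.872, -36.32). Then |QK| = |K − Q| = 36.65.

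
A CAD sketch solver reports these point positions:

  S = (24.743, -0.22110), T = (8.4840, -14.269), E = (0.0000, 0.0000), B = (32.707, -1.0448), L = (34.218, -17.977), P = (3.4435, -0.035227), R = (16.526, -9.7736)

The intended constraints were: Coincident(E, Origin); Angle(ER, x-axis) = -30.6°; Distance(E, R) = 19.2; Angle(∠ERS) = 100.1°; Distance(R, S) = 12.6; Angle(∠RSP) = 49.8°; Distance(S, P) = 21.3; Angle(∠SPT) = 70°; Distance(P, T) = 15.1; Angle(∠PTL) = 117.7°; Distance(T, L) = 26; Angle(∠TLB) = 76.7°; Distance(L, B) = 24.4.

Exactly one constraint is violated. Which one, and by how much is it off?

Distance(L, B) = 24.4 — off by 7.40.

E = (0.00, 0.00) ✓; ER at -30.60° ✓; |ER| = 19.20 ✓; ∠ERS = 100.1° ✓; |RS| = 12.60 ✓; ∠RSP = 49.80° ✓; |SP| = 21.30 ✓; ∠SPT = 70.00° ✓; |PT| = 15.10 ✓; ∠PTL = 117.7° ✓; |TL| = 26.00 ✓; ∠TLB = 76.70° ✓; |LB| = 17.00 ✗.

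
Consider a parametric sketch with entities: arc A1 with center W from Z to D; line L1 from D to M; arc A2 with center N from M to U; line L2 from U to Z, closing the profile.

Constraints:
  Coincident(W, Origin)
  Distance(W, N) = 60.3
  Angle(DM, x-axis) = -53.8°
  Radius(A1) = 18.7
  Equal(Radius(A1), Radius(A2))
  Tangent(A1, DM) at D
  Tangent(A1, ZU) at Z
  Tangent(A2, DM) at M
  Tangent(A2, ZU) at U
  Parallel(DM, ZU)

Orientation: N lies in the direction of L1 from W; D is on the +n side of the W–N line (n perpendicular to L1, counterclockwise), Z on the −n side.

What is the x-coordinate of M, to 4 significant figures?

50.70

Tangency of A1 to both parallel lines with radius 18.7 puts D and Z at W ± 18.7·n: D = (15.09, 11.04), Z = (-15.09, -11.04). Equal radii place M and U the same way about N: M = N + 18.7·n = (50.70, -37.62), U = N − 18.7·n = (20.52, -59.70). So M.x = 50.70.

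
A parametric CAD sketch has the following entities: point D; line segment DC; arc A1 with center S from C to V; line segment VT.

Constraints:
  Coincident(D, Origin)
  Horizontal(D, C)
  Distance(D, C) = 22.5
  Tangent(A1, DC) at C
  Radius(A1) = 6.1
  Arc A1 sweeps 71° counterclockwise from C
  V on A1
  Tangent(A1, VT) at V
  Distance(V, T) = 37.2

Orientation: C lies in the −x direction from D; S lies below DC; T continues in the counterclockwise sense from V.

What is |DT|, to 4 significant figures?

56.34

D is at the origin; D and C share the same y with |DC| = 22.5 and C on the −x side, so C = (-22.50, 0.000). A1 meets DC tangentially, so SC is at right angles to DC, so S = C + (0, -6.1) = (-22.50, -6.100). On A1, C sits at bearing 90° from S; a 71° counterclockwise sweep puts V at bearing 161°, so V = S + 6.1·(cos 161°, sin 161°) = (-28.27, -4.114). A1 meets VT tangentially, so SV is at right angles to VT, so VT runs along (−sin 161°, cos 161°); with |VT| = 37.2, T = (-40.38, -39.29). Then |DT| = |T − D| = 56.34.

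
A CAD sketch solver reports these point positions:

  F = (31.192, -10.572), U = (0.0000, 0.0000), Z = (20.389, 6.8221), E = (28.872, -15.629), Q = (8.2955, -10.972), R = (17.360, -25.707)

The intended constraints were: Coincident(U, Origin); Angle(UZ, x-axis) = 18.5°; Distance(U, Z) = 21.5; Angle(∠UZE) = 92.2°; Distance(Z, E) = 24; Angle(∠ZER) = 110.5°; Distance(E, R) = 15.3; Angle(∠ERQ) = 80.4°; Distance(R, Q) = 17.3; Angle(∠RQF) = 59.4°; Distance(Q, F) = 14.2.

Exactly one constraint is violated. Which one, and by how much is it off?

Distance(Q, F) = 14.2 — off by 8.70.

U = (0.00, 0.00) ✓; UZ at 18.50° ✓; |UZ| = 21.50 ✓; ∠UZE = 92.20° ✓; |ZE| = 24.00 ✓; ∠ZER = 110.5° ✓; |ER| = 15.30 ✓; ∠ERQ = 80.40° ✓; |RQ| = 17.30 ✓; ∠RQF = 59.40° ✓; |QF| = 22.90 ✗.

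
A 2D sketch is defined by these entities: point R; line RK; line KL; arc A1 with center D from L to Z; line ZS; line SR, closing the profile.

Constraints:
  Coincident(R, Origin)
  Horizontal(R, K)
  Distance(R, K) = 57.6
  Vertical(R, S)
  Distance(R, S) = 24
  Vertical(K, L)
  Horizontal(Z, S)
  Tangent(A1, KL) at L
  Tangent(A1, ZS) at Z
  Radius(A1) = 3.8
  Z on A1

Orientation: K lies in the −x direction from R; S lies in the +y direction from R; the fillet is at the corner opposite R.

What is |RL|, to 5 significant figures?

61.039

R is at the origin; RK is horizontal with |RK| = 57.6 and K on the −x side, so K = (-57.600, 0.0000). RS is vertical with |RS| = 24.0 and S on the +y side, so S = (0.0000, 24.000). The virtual corner opposite R is at (-57.600, 24.000). A1 meets KL tangentially, so DL is at right angles to KL and since A1 is tangent to ZS there, DZ ⟂ ZS, with radius 3.8, so the center D sits 3.8 in from both sides at D = (-53.800, 20.200). That places the tangent points at L = (-57.600, 20.200) on KL and Z = (-53.800, 24.000) on ZS. Then |RL| = |L − R| = 61.039.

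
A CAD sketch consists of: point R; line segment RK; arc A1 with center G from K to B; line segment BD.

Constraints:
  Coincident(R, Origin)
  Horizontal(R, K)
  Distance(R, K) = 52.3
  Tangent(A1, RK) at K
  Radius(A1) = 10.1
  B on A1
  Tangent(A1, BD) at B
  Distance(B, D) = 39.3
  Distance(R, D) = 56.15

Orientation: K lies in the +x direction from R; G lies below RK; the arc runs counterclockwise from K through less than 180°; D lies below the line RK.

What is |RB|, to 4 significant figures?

43.19

Checks: |RK| = 52.30 ✓; |GB| = 10.10 ✓; ∠(GB, BD) = 90.00° ✓; |BD| = 39.30 ✓; |RD| = 56.15 ✓.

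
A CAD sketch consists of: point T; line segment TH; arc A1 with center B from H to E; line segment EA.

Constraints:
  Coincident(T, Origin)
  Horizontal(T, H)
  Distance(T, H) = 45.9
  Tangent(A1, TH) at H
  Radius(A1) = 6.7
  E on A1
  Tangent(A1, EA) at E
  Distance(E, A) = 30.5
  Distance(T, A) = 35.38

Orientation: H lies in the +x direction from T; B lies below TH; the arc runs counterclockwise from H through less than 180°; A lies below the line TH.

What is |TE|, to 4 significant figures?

40.59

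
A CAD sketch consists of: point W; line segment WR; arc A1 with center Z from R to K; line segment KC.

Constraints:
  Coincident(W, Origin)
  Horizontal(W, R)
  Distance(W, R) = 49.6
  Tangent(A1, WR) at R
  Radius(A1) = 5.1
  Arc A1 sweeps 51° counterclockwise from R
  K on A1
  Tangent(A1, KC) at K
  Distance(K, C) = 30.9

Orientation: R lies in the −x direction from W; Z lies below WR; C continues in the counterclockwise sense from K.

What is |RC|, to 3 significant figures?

34.9

W is at the origin; W and R share the same y with |WR| = 49.6 and R on the −x side, so R = (-49.6, 0.00). Tangency of A1 to WR means the radius ZR is perpendicular to WR, so Z = R + (0, -5.1) = (-49.6, -5.10). On A1, R sits at bearing 90° from Z; a 51° counterclockwise sweep puts K at bearing 141°, so K = Z + 5.1·(cos 141°, sin 141°) = (-53.6, -1.89). The tangent condition forces ZK to be normal to KC, so KC runs along (−sin 141°, cos 141°); with |KC| = 30.9, C = (-73.0, -25.9). Then |RC| = |C − R| = 34.9.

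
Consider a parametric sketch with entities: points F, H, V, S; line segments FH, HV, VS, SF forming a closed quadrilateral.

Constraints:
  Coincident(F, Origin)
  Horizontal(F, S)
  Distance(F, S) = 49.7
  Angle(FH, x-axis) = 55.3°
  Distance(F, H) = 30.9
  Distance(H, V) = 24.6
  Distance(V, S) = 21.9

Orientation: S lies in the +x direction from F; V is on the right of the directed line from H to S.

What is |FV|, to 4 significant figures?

28.20

F is at the origin; FS is horizontal with |FS| = 49.7 and S in +x, so S = (49.7, 0). FH runs at 55.3° with |FH| = 30.9, so H = (17.59, 25.40). V is determined by |HV| = 24.6 and |VS| = 21.9 together: it lies at the intersection of circle(H, 24.6) and circle(S, 21.9). With |HS| = 40.94, the foot of the radical line on HS is 22.01 from H and the perpendicular offset is √(24.6² − 22.01²) = 11.00. Taking the right-of-HS solution: V = (28.02, 3.126).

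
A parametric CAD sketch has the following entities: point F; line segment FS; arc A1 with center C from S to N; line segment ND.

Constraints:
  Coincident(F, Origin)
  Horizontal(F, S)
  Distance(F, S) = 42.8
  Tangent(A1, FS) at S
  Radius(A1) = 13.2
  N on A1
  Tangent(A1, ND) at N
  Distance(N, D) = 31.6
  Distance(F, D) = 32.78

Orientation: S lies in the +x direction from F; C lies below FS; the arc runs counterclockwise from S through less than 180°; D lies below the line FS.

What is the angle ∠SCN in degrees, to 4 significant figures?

52.22°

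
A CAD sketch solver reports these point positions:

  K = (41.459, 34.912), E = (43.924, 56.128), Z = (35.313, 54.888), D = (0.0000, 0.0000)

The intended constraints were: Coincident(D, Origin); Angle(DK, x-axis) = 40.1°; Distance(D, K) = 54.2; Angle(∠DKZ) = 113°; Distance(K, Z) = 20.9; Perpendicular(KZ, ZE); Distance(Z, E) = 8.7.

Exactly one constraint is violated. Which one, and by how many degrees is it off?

Perpendicular(KZ, ZE) — off by 8.91°.

D = (0.00, 0.00) ✓; DK at 40.10° ✓; |DK| = 54.20 ✓; ∠DKZ = 113.0° ✓; |KZ| = 20.90 ✓; ∠(KZ, ZE) = 98.91° ✗; |ZE| = 8.700 ✓.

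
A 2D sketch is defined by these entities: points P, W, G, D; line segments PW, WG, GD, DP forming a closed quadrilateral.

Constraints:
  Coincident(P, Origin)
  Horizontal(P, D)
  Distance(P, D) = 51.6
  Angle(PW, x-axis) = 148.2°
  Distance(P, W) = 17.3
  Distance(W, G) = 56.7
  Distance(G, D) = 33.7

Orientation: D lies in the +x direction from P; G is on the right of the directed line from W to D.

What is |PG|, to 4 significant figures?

39.55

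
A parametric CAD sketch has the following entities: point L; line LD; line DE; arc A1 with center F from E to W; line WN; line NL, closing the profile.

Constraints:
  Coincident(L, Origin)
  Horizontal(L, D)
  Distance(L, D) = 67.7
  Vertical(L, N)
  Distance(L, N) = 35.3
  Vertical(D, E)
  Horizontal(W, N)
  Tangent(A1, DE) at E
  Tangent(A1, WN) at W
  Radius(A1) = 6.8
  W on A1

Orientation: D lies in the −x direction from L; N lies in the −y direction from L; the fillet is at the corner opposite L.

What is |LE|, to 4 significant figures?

73.45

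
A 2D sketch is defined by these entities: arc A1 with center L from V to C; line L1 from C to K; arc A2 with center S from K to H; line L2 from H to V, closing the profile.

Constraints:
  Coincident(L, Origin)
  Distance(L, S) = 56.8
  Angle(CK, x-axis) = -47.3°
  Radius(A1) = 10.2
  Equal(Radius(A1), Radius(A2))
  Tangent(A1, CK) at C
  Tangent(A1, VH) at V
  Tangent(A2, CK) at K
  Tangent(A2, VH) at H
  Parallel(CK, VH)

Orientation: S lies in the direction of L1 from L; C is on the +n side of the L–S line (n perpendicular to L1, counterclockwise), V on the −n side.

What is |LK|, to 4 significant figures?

57.71

Tangency of A1 to both parallel lines with radius 10.2 puts C and V at L ± 10.2·n: C = (7.496, 6.917), V = (-7.496, -6.917). Equal radii place K and H the same way about S: K = S + 10.2·n = (46.02, -34.83), H = S − 10.2·n = (31.02, -48.66). Then |LK| = |K − L| = 57.71.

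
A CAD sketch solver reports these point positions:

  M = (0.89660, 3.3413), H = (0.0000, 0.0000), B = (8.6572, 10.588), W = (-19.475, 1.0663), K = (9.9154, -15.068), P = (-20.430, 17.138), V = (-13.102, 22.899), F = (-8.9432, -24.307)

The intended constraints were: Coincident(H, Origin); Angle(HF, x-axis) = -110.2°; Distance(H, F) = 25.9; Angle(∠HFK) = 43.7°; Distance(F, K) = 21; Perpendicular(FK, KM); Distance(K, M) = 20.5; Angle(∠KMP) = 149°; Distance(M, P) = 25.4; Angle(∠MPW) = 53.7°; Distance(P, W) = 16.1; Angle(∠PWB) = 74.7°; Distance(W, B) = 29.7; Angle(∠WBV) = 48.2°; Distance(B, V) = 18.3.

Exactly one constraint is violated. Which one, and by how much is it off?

Distance(B, V) = 18.3 — off by 6.70.

H = (0.00, 0.00) ✓; HF at -110.2° ✓; |HF| = 25.90 ✓; ∠HFK = 43.70° ✓; |FK| = 21.00 ✓; ∠(FK, KM) = 90.00° ✓; |KM| = 20.50 ✓; ∠KMP = 149.0° ✓; |MP| = 25.40 ✓; ∠MPW = 53.70° ✓; |PW| = 16.10 ✓; ∠PWB = 74.70° ✓; |WB| = 29.70 ✓; ∠WBV = 48.20° ✓; |BV| = 25.00 ✗.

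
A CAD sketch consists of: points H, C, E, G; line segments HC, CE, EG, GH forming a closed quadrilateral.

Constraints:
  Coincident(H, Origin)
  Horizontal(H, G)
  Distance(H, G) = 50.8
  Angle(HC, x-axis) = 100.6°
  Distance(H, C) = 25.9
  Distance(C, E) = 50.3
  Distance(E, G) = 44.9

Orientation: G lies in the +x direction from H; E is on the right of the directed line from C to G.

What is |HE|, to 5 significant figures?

24.980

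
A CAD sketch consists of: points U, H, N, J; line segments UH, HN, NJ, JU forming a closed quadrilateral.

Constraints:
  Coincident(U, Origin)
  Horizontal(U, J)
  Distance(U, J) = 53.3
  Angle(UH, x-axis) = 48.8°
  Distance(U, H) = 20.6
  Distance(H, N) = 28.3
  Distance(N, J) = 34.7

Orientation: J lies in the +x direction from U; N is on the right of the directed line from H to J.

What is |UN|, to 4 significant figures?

23.87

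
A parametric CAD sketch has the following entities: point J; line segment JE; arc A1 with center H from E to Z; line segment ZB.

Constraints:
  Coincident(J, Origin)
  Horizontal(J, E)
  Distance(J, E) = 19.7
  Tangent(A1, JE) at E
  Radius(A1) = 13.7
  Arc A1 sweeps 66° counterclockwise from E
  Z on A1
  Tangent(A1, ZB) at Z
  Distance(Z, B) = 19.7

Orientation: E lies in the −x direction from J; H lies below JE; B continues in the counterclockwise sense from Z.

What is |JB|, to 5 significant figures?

47.967

On A1, E sits at bearing 90° from H; a 66° counterclockwise sweep puts Z at bearing 156°, so Z = H + 13.7·(cos 156°, sin 156°) = (-32.216, -8.1277). Since A1 is tangent to ZB there, HZ ⟂ ZB, so ZB runs along (−sin 156°, cos 156°); with |ZB| = 19.7, B = (-40.228, -26.125). Then |JB| = |B − J| = 47.967.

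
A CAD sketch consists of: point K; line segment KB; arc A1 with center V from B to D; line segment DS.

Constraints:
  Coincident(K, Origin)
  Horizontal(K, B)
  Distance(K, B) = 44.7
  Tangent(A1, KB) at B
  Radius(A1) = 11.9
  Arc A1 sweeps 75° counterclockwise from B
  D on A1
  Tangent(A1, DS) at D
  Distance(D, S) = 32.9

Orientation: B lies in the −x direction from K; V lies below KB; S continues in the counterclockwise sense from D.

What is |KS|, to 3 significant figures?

76.4

K is at the origin; K and B share the same y with |KB| = 44.7 and B on the −x side, so B = (-44.7, 0.00). Tangency of A1 to KB means the radius VB is perpendicular to KB, so V = B + (0, -11.9) = (-44.7, -11.9). On A1, B sits at bearing 90° from V; a 75° counterclockwise sweep puts D at bearing 165°, so D = V + 11.9·(cos 165°, sin 165°) = (-56.2, -8.82). Tangency of A1 to DS means the radius VD is perpendicular to DS, so DS runs along (−sin 165°, cos 165°); with |DS| = 32.9, S = (-64.7, -40.6). Then |KS| = |S − K| = 76.4.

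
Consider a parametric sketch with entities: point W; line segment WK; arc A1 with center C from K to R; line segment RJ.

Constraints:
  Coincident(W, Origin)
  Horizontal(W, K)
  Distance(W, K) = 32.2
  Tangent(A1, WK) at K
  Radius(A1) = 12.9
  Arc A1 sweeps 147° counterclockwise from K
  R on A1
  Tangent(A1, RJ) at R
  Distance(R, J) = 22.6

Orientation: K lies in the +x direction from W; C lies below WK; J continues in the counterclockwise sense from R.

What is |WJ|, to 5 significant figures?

56.967

W is at the origin; W and K share the same y with |WK| = 32.2 and K on the +x side, so K = (32.200, 0.0000). Tangency of A1 to WK means the radius CK is perpendicular to WK, so C = K + (0, -12.9) = (32.200, -12.900). On A1, K sits at bearing 90° from C; a 147° counterclockwise sweep puts R at bearing 237°, so R = C + 12.9·(cos 237°, sin 237°) = (25.174, -23.719). The tangent condition forces CR to be normal to RJ, so RJ runs along (−sin 237°, cos 237°); with |RJ| = 22.6, J = (44.128, -36.028). Then |WJ| = |J − W| = 56.967.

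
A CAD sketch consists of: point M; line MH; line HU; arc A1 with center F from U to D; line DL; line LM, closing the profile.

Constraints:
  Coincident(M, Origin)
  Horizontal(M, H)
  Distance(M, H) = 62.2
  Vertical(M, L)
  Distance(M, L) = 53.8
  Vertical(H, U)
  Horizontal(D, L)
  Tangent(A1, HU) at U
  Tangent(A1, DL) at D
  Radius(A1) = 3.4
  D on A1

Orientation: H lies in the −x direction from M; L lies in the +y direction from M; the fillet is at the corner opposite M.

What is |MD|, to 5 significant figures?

79.699

The virtual corner opposite M is at (-62.200, 53.800). Tangency of A1 to HU means the radius FU is perpendicular to HU and since A1 is tangent to DL there, FD ⟂ DL, with radius 3.4, so the center F sits 3.4 in from both sides at F = (-58.800, 50.400). That places the tangent points at U = (-62.200, 50.400) on HU and D = (-58.800, 53.800) on DL. Then |MD| = |D − M| = 79.699.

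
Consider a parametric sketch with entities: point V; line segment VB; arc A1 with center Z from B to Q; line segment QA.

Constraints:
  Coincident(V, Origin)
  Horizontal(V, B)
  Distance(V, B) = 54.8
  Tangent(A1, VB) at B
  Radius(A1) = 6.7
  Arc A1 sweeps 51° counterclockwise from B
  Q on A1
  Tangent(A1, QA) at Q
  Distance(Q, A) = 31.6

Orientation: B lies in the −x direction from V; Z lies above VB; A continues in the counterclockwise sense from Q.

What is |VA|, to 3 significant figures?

40.2

On A1, B sits at bearing -90° from Z; a 51° counterclockwise sweep puts Q at bearing -39°, so Q = Z + 6.7·(cos -39°, sin -39°) = (-49.6, 2.48). The tangent condition forces ZQ to be normal to QA, so QA runs along (−sin -39°, cos -39°); with |QA| = 31.6, A = (-29.7, 27.0). Then |VA| = |A − V| = 40.2.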